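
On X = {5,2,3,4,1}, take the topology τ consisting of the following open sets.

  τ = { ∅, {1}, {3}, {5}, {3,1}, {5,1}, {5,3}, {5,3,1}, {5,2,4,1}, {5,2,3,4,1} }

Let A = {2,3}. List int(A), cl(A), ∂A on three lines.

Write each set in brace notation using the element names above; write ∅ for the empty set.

int(A) = {3}
cl(A)  = {2,3,4}
∂A     = {2,4}

open subsets of A: ∅, {3}; so int(A) = {3}
closure: X∖int(X∖A) = X∖{5,1} = {2,3,4}
∂A = {2,3,4} minus {3} = {2,4}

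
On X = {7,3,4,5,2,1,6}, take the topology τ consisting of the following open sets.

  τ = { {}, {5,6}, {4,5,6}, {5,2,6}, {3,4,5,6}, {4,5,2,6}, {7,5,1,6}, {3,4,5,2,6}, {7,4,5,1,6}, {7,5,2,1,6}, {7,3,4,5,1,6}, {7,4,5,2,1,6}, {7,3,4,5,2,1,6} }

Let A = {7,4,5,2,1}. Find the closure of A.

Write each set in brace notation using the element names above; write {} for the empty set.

{7,3,4,5,2,1,6}

closure: X∖int(X∖A) = X∖{} = {7,3,4,5,2,1,6}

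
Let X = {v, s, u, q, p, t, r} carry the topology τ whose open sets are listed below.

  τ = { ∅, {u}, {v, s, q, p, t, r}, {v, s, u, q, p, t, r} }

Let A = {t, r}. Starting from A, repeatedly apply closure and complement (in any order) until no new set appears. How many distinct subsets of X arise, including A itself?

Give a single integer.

6

cl via duality: int({v, s, u, q, p}) = {u}, so X∖{u} = {v, s, q, p, t, r}
Write k for closure, c for complement:
  1. A     = {t, r}
  2. kA    = {v, s, q, p, t, r}
  3. cA    = {v, s, u, q, p}
  4. ckA   = {u}
  5. kcA   = {v, s, u, q, p, t, r}
  6. ckcA  = ∅
applying k or c yields no new set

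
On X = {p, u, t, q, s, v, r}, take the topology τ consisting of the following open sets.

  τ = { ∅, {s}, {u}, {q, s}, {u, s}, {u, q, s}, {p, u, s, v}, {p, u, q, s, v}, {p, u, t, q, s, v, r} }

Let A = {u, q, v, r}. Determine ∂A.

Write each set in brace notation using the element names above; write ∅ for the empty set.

open subsets of A: ∅, {u}; so int(A) = {u}
closure: X∖int(X∖A) = X∖{s} = {p, u, t, q, v, r}
∂A = {p, u, t, q, v, r} minus {u} = {p, t, q, v, r}

{p, t, q, v, r}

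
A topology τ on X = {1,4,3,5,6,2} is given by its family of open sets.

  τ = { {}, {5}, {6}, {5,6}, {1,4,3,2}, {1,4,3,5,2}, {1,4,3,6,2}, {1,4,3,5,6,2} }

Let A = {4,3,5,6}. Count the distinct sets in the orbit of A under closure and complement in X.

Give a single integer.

complement {1,2}; its interior {}; cl(A) = X∖{} = {1,4,3,5,6,2}
With k = closure, c = complement:
  1. A     = {4,3,5,6}
  2. kA    = {1,4,3,5,6,2}
  3. cA    = {1,2}
  4. ckA   = {}
  5. kcA   = {1,4,3,2}
  6. ckcA  = {5,6}
k, c of each give nothing new

6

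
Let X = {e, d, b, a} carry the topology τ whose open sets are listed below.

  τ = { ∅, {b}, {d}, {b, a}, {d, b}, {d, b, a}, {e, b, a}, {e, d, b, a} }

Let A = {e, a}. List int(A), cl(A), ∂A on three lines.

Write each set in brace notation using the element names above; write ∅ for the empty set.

int(A) = ∅
cl(A)  = {e, a}
∂A     = {e, a}

open subsets of A: ∅; so int(A) = ∅
closure: X∖int(X∖A) = X∖{d, b} = {e, a}
∂A = {e, a} minus ∅ = {e, a}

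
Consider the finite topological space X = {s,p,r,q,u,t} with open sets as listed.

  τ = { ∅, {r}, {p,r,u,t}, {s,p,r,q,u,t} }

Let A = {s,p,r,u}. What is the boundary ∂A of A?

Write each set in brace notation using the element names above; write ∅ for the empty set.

{s,p,q,u,t}

U open, U⊆A: ∅, {r}. int(A) = ⋃ = {r}
X∖A={q,t}, int(X∖A)=∅, hence cl(A)={s,p,r,q,u,t}
∂A: remove int from cl → {s,p,q,u,t}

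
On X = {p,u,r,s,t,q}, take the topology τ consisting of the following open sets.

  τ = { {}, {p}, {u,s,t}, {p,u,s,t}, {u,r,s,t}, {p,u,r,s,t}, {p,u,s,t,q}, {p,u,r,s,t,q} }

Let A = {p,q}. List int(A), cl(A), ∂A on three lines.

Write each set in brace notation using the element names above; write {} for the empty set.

int(A) = {p}
cl(A)  = {p,q}
∂A     = {q}

opens ⊆ A: {}, {p}; union → int = {p}
complement {u,r,s,t}; its interior {u,r,s,t}; cl(A) = X∖{u,r,s,t} = {p,q}
boundary = {p,q} ∖ {p} = {q}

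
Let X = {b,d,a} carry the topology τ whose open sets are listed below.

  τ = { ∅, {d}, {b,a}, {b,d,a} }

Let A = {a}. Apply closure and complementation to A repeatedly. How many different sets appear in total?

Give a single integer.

6

cl via duality: int({b,d}) = {d}, so X∖{d} = {b,a}
Write k for closure, c for complement:
  1. A     = {a}
  2. kA    = {b,a}
  3. cA    = {b,d}
  4. ckA   = {d}
  5. kcA   = {b,d,a}
  6. ckcA  = ∅
applying k or c yields no new set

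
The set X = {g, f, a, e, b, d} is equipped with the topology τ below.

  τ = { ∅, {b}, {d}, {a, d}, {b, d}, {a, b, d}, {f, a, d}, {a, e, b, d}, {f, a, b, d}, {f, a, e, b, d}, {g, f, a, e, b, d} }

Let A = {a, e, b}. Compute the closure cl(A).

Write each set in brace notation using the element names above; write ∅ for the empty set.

cl via duality: int({g, f, d}) = {d}, so X∖{d} = {g, f, a, e, b}

{g, f, a, e, b}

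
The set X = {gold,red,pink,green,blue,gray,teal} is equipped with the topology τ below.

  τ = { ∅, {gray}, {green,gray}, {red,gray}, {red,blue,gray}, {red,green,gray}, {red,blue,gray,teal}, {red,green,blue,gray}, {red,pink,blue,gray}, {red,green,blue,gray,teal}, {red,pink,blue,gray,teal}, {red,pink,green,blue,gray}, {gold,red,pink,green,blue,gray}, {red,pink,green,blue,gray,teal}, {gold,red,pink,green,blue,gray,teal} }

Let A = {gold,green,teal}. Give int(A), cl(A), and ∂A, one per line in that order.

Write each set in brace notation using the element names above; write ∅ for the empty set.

int(A) = ∅
cl(A)  = {gold,green,teal}
∂A     = {gold,green,teal}

interior: largest open inside A is ∅ (from ∅)
cl via duality: int({red,pink,blue,gray}) = {red,pink,blue,gray}, so X∖{red,pink,blue,gray} = {gold,green,teal}
cl∖int = {gold,green,teal}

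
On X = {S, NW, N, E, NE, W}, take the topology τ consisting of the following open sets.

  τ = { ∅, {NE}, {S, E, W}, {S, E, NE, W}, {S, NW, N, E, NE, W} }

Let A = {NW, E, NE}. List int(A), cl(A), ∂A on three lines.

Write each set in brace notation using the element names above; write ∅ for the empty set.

interior: largest open inside A is {NE} (from ∅, {NE})
cl via duality: int({S, N, W}) = ∅, so X∖∅ = {S, NW, N, E, NE, W}
cl∖int = {S, NW, N, E, W}

int(A) = {NE}
cl(A)  = {S, NW, N, E, NE, W}
∂A     = {S, NW, N, E, W}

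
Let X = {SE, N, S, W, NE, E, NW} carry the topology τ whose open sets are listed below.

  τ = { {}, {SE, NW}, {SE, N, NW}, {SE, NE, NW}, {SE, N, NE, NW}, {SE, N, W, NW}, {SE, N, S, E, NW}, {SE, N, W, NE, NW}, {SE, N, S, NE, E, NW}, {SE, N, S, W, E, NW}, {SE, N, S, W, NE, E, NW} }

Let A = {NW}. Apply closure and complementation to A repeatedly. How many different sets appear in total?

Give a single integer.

4

complement {SE, N, S, W, NE, E}; its interior {}; cl(A) = X∖{} = {SE, N, S, W, NE, E, NW}
With k = closure, c = complement:
  1. A     = {NW}
  2. kA    = {SE, N, S, W, NE, E, NW}
  3. cA    = {SE, N, S, W, NE, E}
  4. ckA   = {}
k, c of each give nothing new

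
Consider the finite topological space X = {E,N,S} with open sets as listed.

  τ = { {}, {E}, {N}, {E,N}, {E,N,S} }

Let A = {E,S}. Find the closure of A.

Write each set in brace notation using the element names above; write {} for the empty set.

closure: X∖int(X∖A) = X∖{N} = {E,S}

{E,S}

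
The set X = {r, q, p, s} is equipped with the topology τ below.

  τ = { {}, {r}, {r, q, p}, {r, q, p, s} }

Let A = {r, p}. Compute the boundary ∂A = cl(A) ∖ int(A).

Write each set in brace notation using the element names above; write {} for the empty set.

{q, p, s}

U open, U⊆A: {}, {r}. int(A) = ⋃ = {r}
X∖A={q, s}, int(X∖A)={}, hence cl(A)={r, q, p, s}
∂A: remove int from cl → {q, p, s}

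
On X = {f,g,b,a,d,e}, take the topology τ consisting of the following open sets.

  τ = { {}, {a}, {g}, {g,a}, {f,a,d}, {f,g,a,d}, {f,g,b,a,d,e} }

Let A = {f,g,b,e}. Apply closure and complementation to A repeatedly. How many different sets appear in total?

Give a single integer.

cl via duality: int({a,d}) = {a}, so X∖{a} = {f,g,b,d,e}
Write k for closure, c for complement:
  1. A     = {f,g,b,e}
  2. kA    = {f,g,b,d,e}
  3. cA    = {a,d}
  4. ckA   = {a}
  5. kcA   = {f,b,a,d,e}
  6. ckcA  = {g}
  7. kckcA = {g,b,e}
  8. ckckcA = {f,a,d}
applying k or c yields no new set

8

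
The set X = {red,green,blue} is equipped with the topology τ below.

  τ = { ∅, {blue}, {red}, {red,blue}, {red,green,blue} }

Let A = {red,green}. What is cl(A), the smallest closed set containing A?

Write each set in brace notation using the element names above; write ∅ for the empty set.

{red,green}

complement {blue}; its interior {blue}; cl(A) = X∖{blue} = {red,green}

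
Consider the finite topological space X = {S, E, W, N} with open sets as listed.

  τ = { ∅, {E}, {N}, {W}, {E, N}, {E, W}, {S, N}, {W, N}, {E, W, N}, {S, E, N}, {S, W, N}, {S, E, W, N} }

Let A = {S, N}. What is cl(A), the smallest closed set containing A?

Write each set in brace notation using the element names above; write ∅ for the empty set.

complement {E, W}; its interior {E, W}; cl(A) = X∖{E, W} = {S, N}

{S, N}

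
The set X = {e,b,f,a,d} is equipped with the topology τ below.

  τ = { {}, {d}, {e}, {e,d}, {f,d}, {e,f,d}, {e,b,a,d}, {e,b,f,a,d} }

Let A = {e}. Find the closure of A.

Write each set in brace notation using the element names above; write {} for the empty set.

{e,b,a}

complement {b,f,a,d}; its interior {f,d}; cl(A) = X∖{f,d} = {e,b,a}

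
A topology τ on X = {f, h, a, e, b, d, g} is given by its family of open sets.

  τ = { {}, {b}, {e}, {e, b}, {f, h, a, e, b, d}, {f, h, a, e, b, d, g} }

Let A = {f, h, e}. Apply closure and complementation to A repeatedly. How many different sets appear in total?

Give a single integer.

6

X∖A={a, b, d, g}, int(X∖A)={b}, hence cl(A)={f, h, a, e, d, g}
Orbit (k=closure, c=complement):
  1. A     = {f, h, e}
  2. kA    = {f, h, a, e, d, g}
  3. cA    = {a, b, d, g}
  4. ckA   = {b}
  5. kcA   = {f, h, a, b, d, g}
  6. ckcA  = {e}
(closed under both — stop)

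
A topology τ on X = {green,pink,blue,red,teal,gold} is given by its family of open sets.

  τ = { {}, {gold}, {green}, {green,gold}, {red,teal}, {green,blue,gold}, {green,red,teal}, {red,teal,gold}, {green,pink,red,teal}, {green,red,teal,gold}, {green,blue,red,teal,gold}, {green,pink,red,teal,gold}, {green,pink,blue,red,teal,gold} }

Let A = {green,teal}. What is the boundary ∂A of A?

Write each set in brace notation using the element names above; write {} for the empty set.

{pink,blue,red,teal}

interior: largest open inside A is {green} (from {}, {green})
cl via duality: int({pink,blue,red,gold}) = {gold}, so X∖{gold} = {green,pink,blue,red,teal}
cl∖int = {pink,blue,red,teal}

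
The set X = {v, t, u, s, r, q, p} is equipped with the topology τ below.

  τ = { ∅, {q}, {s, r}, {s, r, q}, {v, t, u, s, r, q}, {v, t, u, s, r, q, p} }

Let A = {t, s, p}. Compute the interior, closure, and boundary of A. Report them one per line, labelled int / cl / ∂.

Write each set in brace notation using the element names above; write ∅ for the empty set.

int(A) = ∅
cl(A)  = {v, t, u, s, r, p}
∂A     = {v, t, u, s, r, p}

opens ⊆ A: ∅; union → int = ∅
complement {v, u, r, q}; its interior {q}; cl(A) = X∖{q} = {v, t, u, s, r, p}
boundary = {v, t, u, s, r, p} ∖ ∅ = {v, t, u, s, r, p}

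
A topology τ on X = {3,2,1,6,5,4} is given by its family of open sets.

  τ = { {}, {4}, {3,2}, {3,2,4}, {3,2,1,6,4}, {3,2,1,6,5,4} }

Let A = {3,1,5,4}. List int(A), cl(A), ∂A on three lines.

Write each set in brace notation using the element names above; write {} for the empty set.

int(A) = {4}
cl(A)  = {3,2,1,6,5,4}
∂A     = {3,2,1,6,5}

U open, U⊆A: {}, {4}. int(A) = ⋃ = {4}
X∖A={2,6}, int(X∖A)={}, hence cl(A)={3,2,1,6,5,4}
∂A: remove int from cl → {3,2,1,6,5}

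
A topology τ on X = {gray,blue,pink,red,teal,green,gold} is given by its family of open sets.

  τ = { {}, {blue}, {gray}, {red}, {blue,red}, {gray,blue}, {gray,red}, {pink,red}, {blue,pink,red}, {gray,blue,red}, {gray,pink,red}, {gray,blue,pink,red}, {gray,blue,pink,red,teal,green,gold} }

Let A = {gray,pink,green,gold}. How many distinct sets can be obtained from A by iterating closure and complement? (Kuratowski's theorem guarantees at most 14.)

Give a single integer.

8

X∖A={blue,red,teal}, int(X∖A)={blue,red}, hence cl(A)={gray,pink,teal,green,gold}
Orbit (k=closure, c=complement):
  1. A     = {gray,pink,green,gold}
  2. kA    = {gray,pink,teal,green,gold}
  3. cA    = {blue,red,teal}
  4. ckA   = {blue,red}
  5. kcA   = {blue,pink,red,teal,green,gold}
  6. ckcA  = {gray}
  7. kckcA = {gray,teal,green,gold}
  8. ckckcA = {blue,pink,red}
(closed under both — stop)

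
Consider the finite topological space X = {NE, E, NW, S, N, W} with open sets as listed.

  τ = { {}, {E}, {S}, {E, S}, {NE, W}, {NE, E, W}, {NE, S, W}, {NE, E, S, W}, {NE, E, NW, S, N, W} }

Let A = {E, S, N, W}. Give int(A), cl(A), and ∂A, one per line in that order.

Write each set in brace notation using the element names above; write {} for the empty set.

U open, U⊆A: {}, {S}, {E}, {E, S}. int(A) = ⋃ = {E, S}
X∖A={NE, NW}, int(X∖A)={}, hence cl(A)={NE, E, NW, S, N, W}
∂A: remove int from cl → {NE, NW, N, W}

int(A) = {E, S}
cl(A)  = {NE, E, NW, S, N, W}
∂A     = {NE, NW, N, W}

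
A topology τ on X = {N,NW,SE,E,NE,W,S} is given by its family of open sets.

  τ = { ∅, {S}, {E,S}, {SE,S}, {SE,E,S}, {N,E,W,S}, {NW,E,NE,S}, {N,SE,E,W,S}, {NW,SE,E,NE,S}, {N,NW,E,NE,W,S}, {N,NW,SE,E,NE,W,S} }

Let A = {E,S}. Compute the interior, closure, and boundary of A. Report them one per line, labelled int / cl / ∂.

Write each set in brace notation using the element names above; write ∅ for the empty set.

interior: largest open inside A is {E,S} (from ∅, {S}, {E,S})
cl via duality: int({N,NW,SE,NE,W}) = ∅, so X∖∅ = {N,NW,SE,E,NE,W,S}
cl∖int = {N,NW,SE,NE,W}

int(A) = {E,S}
cl(A)  = {N,NW,SE,E,NE,W,S}
∂A     = {N,NW,SE,NE,W}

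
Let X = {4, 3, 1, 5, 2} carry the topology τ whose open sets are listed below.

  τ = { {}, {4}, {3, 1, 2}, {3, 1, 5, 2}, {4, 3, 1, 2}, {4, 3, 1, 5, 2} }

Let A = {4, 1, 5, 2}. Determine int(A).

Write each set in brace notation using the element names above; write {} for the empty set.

open subsets of A: {}, {4}; so int(A) = {4}

{4}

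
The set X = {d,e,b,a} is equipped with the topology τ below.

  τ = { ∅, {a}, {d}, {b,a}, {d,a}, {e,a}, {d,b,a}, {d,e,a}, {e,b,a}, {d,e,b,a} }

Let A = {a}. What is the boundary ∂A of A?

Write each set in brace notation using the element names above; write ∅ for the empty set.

{e,b}

interior: largest open inside A is {a} (from ∅, {a})
cl via duality: int({d,e,b}) = {d}, so X∖{d} = {e,b,a}
cl∖int = {e,b}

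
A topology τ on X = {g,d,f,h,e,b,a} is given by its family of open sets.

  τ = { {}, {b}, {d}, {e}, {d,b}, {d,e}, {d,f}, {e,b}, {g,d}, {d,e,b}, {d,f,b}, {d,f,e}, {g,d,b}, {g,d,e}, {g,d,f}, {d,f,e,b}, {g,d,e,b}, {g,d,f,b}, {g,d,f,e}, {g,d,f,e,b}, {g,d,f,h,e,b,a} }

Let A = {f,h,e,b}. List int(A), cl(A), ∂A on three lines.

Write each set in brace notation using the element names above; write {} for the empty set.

int(A) = {e,b}
cl(A)  = {f,h,e,b,a}
∂A     = {f,h,a}

open subsets of A: {}, {b}, {e}, {e,b}; so int(A) = {e,b}
closure: X∖int(X∖A) = X∖{g,d} = {f,h,e,b,a}
∂A = {f,h,e,b,a} minus {e,b} = {f,h,a}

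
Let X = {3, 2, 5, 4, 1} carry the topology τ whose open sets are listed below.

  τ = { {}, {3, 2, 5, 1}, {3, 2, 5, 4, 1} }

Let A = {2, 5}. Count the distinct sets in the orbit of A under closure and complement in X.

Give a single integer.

cl via duality: int({3, 4, 1}) = {}, so X∖{} = {3, 2, 5, 4, 1}
Write k for closure, c for complement:
  1. A     = {2, 5}
  2. kA    = {3, 2, 5, 4, 1}
  3. cA    = {3, 4, 1}
  4. ckA   = {}
applying k or c yields no new set

4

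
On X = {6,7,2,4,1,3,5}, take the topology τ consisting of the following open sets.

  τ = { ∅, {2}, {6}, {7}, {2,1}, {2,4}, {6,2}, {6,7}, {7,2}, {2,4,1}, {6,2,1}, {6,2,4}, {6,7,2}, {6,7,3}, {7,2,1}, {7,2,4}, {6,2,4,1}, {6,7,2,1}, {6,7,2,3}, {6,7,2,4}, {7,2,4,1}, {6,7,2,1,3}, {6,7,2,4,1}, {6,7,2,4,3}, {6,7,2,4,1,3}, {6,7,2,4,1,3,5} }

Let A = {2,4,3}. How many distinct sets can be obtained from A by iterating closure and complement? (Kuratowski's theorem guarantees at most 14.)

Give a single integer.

X∖A={6,7,1,5}, int(X∖A)={6,7}, hence cl(A)={2,4,1,3,5}
Orbit (k=closure, c=complement):
  1. A     = {2,4,3}
  2. kA    = {2,4,1,3,5}
  3. cA    = {6,7,1,5}
  4. ckA   = {6,7}
  5. kcA   = {6,7,1,3,5}
  6. kckA  = {6,7,3,5}
  7. ckcA  = {2,4}
  8. ckckA = {2,4,1}
  9. kckcA = {2,4,1,5}
  10. ckckcA = {6,7,3}
(closed under both — stop)

10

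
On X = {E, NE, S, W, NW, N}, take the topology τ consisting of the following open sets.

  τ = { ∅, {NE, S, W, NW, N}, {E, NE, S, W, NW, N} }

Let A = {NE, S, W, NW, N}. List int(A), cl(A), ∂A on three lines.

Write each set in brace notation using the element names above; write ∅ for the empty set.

interior: largest open inside A is {NE, S, W, NW, N} (from ∅, {NE, S, W, NW, N})
cl via duality: int({E}) = ∅, so X∖∅ = {E, NE, S, W, NW, N}
cl∖int = {E}

int(A) = {NE, S, W, NW, N}
cl(A)  = {E, NE, S, W, NW, N}
∂A     = {E}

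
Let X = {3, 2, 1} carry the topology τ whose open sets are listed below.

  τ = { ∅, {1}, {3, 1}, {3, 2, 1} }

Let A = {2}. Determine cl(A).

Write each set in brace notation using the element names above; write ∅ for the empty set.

{2}

closure: X∖int(X∖A) = X∖{3, 1} = {2}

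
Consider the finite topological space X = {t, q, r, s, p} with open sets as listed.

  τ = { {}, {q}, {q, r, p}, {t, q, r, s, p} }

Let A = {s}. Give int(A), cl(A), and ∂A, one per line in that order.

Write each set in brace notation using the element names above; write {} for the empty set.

int(A) = {}
cl(A)  = {t, s}
∂A     = {t, s}

interior: largest open inside A is {} (from {})
cl via duality: int({t, q, r, p}) = {q, r, p}, so X∖{q, r, p} = {t, s}
cl∖int = {t, s}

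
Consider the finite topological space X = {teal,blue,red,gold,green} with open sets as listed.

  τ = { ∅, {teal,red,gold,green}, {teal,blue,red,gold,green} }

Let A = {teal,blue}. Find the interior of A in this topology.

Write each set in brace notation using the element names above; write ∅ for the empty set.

∅

opens ⊆ A: ∅; union → int = ∅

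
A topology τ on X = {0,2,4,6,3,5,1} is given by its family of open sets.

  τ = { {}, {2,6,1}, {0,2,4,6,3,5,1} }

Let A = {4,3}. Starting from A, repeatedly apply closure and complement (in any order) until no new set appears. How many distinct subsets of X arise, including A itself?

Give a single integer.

6

X∖A={0,2,6,5,1}, int(X∖A)={2,6,1}, hence cl(A)={0,4,3,5}
Orbit (k=closure, c=complement):
  1. A     = {4,3}
  2. kA    = {0,4,3,5}
  3. cA    = {0,2,6,5,1}
  4. ckA   = {2,6,1}
  5. kcA   = {0,2,4,6,3,5,1}
  6. ckcA  = {}
(closed under both — stop)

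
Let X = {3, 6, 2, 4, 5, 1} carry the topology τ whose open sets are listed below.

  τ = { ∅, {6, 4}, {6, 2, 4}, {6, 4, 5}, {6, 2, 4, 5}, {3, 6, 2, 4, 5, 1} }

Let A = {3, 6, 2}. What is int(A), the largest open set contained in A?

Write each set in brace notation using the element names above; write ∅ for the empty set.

open subsets of A: ∅; so int(A) = ∅

∅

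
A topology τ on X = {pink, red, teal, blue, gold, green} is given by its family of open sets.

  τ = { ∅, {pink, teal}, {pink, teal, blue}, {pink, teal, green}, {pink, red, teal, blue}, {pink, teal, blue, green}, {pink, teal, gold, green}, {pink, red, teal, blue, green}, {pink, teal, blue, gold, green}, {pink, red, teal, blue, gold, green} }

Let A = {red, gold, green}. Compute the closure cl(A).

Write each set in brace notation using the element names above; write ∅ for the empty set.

complement {pink, teal, blue}; its interior {pink, teal, blue}; cl(A) = X∖{pink, teal, blue} = {red, gold, green}

{red, gold, green}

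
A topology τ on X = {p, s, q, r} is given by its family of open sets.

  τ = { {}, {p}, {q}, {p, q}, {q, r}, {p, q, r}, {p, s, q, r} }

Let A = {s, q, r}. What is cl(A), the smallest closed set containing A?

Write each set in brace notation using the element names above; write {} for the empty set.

{s, q, r}

closure: X∖int(X∖A) = X∖{p} = {s, q, r}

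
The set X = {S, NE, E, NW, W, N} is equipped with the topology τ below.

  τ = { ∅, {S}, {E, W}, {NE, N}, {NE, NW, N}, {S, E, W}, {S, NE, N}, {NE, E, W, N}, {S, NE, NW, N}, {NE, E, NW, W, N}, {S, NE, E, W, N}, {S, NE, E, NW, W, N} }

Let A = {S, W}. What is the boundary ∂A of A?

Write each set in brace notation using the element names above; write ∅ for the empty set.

{E, W}

interior: largest open inside A is {S} (from ∅, {S})
cl via duality: int({NE, E, NW, N}) = {NE, NW, N}, so X∖{NE, NW, N} = {S, E, W}
cl∖int = {E, W}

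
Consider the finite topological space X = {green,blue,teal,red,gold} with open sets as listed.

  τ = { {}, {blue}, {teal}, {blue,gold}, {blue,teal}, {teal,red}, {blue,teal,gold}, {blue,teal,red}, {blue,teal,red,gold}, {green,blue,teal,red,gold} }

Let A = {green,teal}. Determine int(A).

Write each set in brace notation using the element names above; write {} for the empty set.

interior: largest open inside A is {teal} (from {}, {teal})

{teal}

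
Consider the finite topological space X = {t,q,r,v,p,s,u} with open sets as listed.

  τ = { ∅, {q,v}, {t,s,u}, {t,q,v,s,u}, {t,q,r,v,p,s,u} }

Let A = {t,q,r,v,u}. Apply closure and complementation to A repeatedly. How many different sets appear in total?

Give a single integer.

8

complement {p,s}; its interior ∅; cl(A) = X∖∅ = {t,q,r,v,p,s,u}
With k = closure, c = complement:
  1. A     = {t,q,r,v,u}
  2. kA    = {t,q,r,v,p,s,u}
  3. cA    = {p,s}
  4. ckA   = ∅
  5. kcA   = {t,r,p,s,u}
  6. ckcA  = {q,v}
  7. kckcA = {q,r,v,p}
  8. ckckcA = {t,s,u}
k, c of each give nothing new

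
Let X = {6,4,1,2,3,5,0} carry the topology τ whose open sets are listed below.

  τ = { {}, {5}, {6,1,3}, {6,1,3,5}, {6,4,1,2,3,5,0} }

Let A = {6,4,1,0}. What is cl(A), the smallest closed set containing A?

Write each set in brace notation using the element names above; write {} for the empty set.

{6,4,1,2,3,0}

complement {2,3,5}; its interior {5}; cl(A) = X∖{5} = {6,4,1,2,3,0}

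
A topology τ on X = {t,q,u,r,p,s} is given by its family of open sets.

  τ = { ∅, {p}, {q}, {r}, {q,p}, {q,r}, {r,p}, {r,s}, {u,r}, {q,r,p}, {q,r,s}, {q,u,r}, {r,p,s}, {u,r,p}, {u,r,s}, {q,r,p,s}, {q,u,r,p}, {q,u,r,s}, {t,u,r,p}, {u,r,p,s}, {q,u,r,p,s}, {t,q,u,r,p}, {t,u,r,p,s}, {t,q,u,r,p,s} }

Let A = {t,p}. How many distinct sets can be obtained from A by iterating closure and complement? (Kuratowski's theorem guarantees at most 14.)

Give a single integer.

closure: X∖int(X∖A) = X∖{q,u,r,s} = {t,p}
Let k=closure and c=complement:
  1. A     = {t,p}
  2. cA    = {q,u,r,s}
  3. kcA   = {t,q,u,r,s}
  4. ckcA  = {p}
— saturated at 4

4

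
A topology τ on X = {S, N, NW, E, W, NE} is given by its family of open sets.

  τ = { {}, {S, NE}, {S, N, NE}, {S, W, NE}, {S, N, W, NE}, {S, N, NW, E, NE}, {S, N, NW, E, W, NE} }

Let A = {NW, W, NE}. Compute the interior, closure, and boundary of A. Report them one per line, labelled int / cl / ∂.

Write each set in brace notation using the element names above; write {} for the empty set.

interior: largest open inside A is {} (from {})
cl via duality: int({S, N, E}) = {}, so X∖{} = {S, N, NW, E, W, NE}
cl∖int = {S, N, NW, E, W, NE}

int(A) = {}
cl(A)  = {S, N, NW, E, W, NE}
∂A     = {S, N, NW, E, W, NE}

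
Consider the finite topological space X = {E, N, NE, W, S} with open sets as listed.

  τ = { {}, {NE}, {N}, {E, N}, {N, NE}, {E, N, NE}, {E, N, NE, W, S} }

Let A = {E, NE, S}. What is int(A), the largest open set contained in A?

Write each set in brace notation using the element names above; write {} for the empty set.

{NE}

open subsets of A: {}, {NE}; so int(A) = {NE}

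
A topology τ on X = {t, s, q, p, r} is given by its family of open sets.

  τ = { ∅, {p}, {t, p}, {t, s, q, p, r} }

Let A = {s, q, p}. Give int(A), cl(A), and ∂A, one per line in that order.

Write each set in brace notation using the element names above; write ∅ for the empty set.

open subsets of A: ∅, {p}; so int(A) = {p}
closure: X∖int(X∖A) = X∖∅ = {t, s, q, p, r}
∂A = {t, s, q, p, r} minus {p} = {t, s, q, r}

int(A) = {p}
cl(A)  = {t, s, q, p, r}
∂A     = {t, s, q, r}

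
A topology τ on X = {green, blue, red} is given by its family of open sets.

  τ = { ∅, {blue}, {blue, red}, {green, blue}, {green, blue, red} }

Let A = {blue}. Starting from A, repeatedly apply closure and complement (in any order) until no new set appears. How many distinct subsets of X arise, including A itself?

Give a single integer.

X∖A={green, red}, int(X∖A)=∅, hence cl(A)={green, blue, red}
Orbit (k=closure, c=complement):
  1. A     = {blue}
  2. kA    = {green, blue, red}
  3. cA    = {green, red}
  4. ckA   = ∅
(closed under both — stop)

4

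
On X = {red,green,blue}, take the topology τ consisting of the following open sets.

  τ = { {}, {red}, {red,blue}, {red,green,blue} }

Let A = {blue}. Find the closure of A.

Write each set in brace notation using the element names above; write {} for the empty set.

{green,blue}

complement {red,green}; its interior {red}; cl(A) = X∖{red} = {green,blue}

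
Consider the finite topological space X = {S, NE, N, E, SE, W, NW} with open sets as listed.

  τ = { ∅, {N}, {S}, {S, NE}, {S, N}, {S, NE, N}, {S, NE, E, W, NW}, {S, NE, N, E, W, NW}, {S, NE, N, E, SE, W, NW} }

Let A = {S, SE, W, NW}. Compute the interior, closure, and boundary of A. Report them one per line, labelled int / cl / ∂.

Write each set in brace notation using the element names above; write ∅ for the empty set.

U open, U⊆A: ∅, {S}. int(A) = ⋃ = {S}
X∖A={NE, N, E}, int(X∖A)={N}, hence cl(A)={S, NE, E, SE, W, NW}
∂A: remove int from cl → {NE, E, SE, W, NW}

int(A) = {S}
cl(A)  = {S, NE, E, SE, W, NW}
∂A     = {NE, E, SE, W, NW}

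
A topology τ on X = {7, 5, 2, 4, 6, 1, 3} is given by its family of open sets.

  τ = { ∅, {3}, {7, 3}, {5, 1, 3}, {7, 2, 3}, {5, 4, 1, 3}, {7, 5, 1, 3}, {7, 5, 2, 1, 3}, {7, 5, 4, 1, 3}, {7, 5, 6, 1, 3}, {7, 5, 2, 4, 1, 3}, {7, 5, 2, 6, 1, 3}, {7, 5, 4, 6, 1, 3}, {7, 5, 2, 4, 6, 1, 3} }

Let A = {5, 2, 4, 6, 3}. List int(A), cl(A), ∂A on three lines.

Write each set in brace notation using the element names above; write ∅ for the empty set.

int(A) = {3}
cl(A)  = {7, 5, 2, 4, 6, 1, 3}
∂A     = {7, 5, 2, 4, 6, 1}

opens ⊆ A: ∅, {3}; union → int = {3}
complement {7, 1}; its interior ∅; cl(A) = X∖∅ = {7, 5, 2, 4, 6, 1, 3}
boundary = {7, 5, 2, 4, 6, 1, 3} ∖ {3} = {7, 5, 2, 4, 6, 1}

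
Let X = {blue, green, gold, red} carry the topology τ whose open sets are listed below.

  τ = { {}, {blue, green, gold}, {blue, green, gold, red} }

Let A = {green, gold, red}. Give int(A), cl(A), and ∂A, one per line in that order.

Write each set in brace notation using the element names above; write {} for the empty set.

int(A) = {}
cl(A)  = {blue, green, gold, red}
∂A     = {blue, green, gold, red}

U open, U⊆A: {}. int(A) = ⋃ = {}
X∖A={blue}, int(X∖A)={}, hence cl(A)={blue, green, gold, red}
∂A: remove int from cl → {blue, green, gold, red}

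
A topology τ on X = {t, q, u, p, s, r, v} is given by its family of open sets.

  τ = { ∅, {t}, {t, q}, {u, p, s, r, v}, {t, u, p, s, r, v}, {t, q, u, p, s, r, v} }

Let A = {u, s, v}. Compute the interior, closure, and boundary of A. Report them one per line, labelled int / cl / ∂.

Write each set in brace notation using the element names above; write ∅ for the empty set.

open subsets of A: ∅; so int(A) = ∅
closure: X∖int(X∖A) = X∖{t, q} = {u, p, s, r, v}
∂A = {u, p, s, r, v} minus ∅ = {u, p, s, r, v}

int(A) = ∅
cl(A)  = {u, p, s, r, v}
∂A     = {u, p, s, r, v}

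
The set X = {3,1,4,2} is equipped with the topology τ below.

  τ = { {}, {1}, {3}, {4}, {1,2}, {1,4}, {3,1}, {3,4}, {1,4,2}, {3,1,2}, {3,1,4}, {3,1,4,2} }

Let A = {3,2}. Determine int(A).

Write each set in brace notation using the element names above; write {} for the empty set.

{3}

open subsets of A: {}, {3}; so int(A) = {3}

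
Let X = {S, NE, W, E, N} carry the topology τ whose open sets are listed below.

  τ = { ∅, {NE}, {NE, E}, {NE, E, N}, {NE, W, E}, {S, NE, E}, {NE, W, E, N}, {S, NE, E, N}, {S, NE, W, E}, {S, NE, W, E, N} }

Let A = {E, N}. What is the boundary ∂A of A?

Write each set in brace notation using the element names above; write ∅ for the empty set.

open subsets of A: ∅; so int(A) = ∅
closure: X∖int(X∖A) = X∖{NE} = {S, W, E, N}
∂A = {S, W, E, N} minus ∅ = {S, W, E, N}

{S, W, E, N}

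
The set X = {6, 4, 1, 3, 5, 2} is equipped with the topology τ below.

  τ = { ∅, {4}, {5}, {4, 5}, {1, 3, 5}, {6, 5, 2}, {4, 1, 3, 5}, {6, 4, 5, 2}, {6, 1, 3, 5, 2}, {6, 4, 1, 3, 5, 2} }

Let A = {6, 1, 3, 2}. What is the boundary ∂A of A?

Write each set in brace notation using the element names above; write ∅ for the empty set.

{6, 1, 3, 2}

U open, U⊆A: ∅. int(A) = ⋃ = ∅
X∖A={4, 5}, int(X∖A)={4, 5}, hence cl(A)={6, 1, 3, 2}
∂A: remove int from cl → {6, 1, 3, 2}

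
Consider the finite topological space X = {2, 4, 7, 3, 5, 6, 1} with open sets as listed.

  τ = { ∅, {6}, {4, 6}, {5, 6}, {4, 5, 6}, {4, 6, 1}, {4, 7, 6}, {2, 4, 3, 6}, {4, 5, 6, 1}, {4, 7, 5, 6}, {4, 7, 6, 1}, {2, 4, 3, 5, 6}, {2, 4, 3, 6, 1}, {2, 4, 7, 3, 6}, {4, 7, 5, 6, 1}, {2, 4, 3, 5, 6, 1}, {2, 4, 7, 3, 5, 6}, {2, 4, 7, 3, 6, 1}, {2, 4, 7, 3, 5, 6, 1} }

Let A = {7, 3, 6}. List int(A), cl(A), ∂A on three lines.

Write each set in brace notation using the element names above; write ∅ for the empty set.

opens ⊆ A: ∅, {6}; union → int = {6}
complement {2, 4, 5, 1}; its interior ∅; cl(A) = X∖∅ = {2, 4, 7, 3, 5, 6, 1}
boundary = {2, 4, 7, 3, 5, 6, 1} ∖ {6} = {2, 4, 7, 3, 5, 1}

int(A) = {6}
cl(A)  = {2, 4, 7, 3, 5, 6, 1}
∂A     = {2, 4, 7, 3, 5, 1}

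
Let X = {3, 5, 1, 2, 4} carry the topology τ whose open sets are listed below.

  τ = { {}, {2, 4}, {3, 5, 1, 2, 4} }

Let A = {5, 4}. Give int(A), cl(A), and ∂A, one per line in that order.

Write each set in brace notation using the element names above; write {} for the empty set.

U open, U⊆A: {}. int(A) = ⋃ = {}
X∖A={3, 1, 2}, int(X∖A)={}, hence cl(A)={3, 5, 1, 2, 4}
∂A: remove int from cl → {3, 5, 1, 2, 4}

int(A) = {}
cl(A)  = {3, 5, 1, 2, 4}
∂A     = {3, 5, 1, 2, 4}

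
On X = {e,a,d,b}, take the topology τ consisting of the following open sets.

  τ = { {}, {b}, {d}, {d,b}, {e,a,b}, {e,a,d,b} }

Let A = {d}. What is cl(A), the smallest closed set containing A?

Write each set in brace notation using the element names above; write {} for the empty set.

{d}

X∖A={e,a,b}, int(X∖A)={e,a,b}, hence cl(A)={d}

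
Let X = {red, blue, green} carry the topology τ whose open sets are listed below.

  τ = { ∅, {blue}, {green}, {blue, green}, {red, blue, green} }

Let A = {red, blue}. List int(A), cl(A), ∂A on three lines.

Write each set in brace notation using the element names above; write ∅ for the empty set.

opens ⊆ A: ∅, {blue}; union → int = {blue}
complement {green}; its interior {green}; cl(A) = X∖{green} = {red, blue}
boundary = {red, blue} ∖ {blue} = {red}

int(A) = {blue}
cl(A)  = {red, blue}
∂A     = {red}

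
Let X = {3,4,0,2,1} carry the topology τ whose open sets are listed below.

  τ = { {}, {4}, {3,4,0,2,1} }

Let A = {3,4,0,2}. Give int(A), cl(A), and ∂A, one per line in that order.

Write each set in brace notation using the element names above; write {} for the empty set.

interior: largest open inside A is {4} (from {}, {4})
cl via duality: int({1}) = {}, so X∖{} = {3,4,0,2,1}
cl∖int = {3,0,2,1}

int(A) = {4}
cl(A)  = {3,4,0,2,1}
∂A     = {3,0,2,1}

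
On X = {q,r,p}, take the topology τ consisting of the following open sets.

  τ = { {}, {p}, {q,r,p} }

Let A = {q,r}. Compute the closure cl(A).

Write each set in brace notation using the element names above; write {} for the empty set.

{q,r}

closure: X∖int(X∖A) = X∖{p} = {q,r}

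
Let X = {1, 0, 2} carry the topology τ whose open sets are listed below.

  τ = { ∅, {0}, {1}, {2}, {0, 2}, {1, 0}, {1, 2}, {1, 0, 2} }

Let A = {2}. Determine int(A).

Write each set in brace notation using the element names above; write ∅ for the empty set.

open subsets of A: ∅, {2}; so int(A) = {2}

{2}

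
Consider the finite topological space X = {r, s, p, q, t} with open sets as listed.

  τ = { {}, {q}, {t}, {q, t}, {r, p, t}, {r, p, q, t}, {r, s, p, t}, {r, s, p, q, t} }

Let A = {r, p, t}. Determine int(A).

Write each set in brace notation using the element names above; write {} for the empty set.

{r, p, t}

interior: largest open inside A is {r, p, t} (from {}, {t}, {r, p, t})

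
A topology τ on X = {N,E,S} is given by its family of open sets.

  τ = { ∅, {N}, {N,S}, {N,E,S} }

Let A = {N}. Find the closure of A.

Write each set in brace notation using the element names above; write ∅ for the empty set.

{N,E,S}

complement {E,S}; its interior ∅; cl(A) = X∖∅ = {N,E,S}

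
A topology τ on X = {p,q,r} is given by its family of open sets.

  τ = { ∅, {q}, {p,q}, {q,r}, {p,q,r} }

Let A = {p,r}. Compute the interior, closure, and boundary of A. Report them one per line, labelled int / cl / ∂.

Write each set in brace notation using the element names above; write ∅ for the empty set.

int(A) = ∅
cl(A)  = {p,r}
∂A     = {p,r}

opens ⊆ A: ∅; union → int = ∅
complement {q}; its interior {q}; cl(A) = X∖{q} = {p,r}
boundary = {p,r} ∖ ∅ = {p,r}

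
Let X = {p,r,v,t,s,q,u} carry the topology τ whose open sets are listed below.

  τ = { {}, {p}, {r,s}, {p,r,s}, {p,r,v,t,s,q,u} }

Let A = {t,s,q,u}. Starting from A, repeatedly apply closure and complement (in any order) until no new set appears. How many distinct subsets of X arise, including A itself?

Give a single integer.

X∖A={p,r,v}, int(X∖A)={p}, hence cl(A)={r,v,t,s,q,u}
Orbit (k=closure, c=complement):
  1. A     = {t,s,q,u}
  2. kA    = {r,v,t,s,q,u}
  3. cA    = {p,r,v}
  4. ckA   = {p}
  5. kcA   = {p,r,v,t,s,q,u}
  6. kckA  = {p,v,t,q,u}
  7. ckcA  = {}
  8. ckckA = {r,s}
(closed under both — stop)

8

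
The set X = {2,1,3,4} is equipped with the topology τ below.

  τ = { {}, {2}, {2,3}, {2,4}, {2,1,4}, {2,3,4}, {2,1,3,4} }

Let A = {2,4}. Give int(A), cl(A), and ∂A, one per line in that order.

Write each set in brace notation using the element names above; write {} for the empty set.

open subsets of A: {}, {2}, {2,4}; so int(A) = {2,4}
closure: X∖int(X∖A) = X∖{} = {2,1,3,4}
∂A = {2,1,3,4} minus {2,4} = {1,3}

int(A) = {2,4}
cl(A)  = {2,1,3,4}
∂A     = {1,3}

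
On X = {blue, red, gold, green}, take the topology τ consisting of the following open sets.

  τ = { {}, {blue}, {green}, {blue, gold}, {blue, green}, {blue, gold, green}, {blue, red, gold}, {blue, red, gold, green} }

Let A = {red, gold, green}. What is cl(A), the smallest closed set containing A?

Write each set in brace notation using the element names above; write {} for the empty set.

closure: X∖int(X∖A) = X∖{blue} = {red, gold, green}

{red, gold, green}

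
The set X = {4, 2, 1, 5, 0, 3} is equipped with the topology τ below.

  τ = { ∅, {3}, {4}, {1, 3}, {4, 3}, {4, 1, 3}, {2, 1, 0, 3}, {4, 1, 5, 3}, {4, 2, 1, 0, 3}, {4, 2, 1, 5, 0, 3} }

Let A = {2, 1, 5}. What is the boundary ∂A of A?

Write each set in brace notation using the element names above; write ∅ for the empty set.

open subsets of A: ∅; so int(A) = ∅
closure: X∖int(X∖A) = X∖{4, 3} = {2, 1, 5, 0}
∂A = {2, 1, 5, 0} minus ∅ = {2, 1, 5, 0}

{2, 1, 5, 0}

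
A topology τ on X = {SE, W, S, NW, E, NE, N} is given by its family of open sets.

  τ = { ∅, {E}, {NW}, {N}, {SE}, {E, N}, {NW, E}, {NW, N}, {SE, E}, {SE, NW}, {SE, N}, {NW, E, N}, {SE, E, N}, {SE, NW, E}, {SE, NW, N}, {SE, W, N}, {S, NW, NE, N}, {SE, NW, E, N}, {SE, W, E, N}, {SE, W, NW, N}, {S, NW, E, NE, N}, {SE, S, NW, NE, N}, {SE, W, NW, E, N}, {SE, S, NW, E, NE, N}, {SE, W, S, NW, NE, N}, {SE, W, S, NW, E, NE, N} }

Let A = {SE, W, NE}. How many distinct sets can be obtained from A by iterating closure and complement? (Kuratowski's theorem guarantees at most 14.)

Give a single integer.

8

closure: X∖int(X∖A) = X∖{NW, E, N} = {SE, W, S, NE}
Let k=closure and c=complement:
  1. A     = {SE, W, NE}
  2. kA    = {SE, W, S, NE}
  3. cA    = {S, NW, E, N}
  4. ckA   = {NW, E, N}
  5. kcA   = {W, S, NW, E, NE, N}
  6. ckcA  = {SE}
  7. kckcA = {SE, W}
  8. ckckcA = {S, NW, E, NE, N}
— saturated at 8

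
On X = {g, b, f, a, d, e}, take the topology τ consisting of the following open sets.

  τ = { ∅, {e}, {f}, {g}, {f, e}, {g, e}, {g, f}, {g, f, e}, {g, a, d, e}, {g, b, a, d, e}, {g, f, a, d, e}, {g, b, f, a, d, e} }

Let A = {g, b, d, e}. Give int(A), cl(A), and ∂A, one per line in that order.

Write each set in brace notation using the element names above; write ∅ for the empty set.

open subsets of A: ∅, {e}, {g}, {g, e}; so int(A) = {g, e}
closure: X∖int(X∖A) = X∖{f} = {g, b, a, d, e}
∂A = {g, b, a, d, e} minus {g, e} = {b, a, d}

int(A) = {g, e}
cl(A)  = {g, b, a, d, e}
∂A     = {b, a, d}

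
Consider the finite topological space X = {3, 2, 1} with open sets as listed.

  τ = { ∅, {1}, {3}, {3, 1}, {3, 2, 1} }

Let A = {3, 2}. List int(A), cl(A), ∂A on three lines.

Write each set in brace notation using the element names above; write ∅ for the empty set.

int(A) = {3}
cl(A)  = {3, 2}
∂A     = {2}

interior: largest open inside A is {3} (from ∅, {3})
cl via duality: int({1}) = {1}, so X∖{1} = {3, 2}
cl∖int = {2}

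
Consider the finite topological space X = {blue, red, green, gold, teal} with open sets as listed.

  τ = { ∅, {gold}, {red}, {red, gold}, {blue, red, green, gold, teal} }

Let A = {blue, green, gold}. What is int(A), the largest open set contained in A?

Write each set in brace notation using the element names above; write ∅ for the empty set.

{gold}

open subsets of A: ∅, {gold}; so int(A) = {gold}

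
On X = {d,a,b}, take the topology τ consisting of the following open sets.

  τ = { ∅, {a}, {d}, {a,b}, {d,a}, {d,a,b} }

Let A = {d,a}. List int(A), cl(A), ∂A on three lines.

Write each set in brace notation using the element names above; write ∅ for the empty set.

int(A) = {d,a}
cl(A)  = {d,a,b}
∂A     = {b}

opens ⊆ A: ∅, {d}, {a}, {d,a}; union → int = {d,a}
complement {b}; its interior ∅; cl(A) = X∖∅ = {d,a,b}
boundary = {d,a,b} ∖ {d,a} = {b}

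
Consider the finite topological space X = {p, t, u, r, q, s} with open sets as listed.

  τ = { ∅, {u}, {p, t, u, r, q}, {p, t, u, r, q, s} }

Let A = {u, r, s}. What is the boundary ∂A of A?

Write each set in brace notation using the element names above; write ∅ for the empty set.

{p, t, r, q, s}

interior: largest open inside A is {u} (from ∅, {u})
cl via duality: int({p, t, q}) = ∅, so X∖∅ = {p, t, u, r, q, s}
cl∖int = {p, t, r, q, s}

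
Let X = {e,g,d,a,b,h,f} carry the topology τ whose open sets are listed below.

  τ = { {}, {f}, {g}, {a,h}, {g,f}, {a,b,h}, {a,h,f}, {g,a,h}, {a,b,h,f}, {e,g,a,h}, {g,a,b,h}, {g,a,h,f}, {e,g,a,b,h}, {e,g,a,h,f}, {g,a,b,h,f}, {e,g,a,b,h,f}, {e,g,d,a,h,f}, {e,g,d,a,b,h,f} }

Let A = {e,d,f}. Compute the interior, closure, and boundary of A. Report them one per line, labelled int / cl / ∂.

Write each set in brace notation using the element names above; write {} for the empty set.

int(A) = {f}
cl(A)  = {e,d,f}
∂A     = {e,d}

opens ⊆ A: {}, {f}; union → int = {f}
complement {g,a,b,h}; its interior {g,a,b,h}; cl(A) = X∖{g,a,b,h} = {e,d,f}
boundary = {e,d,f} ∖ {f} = {e,d}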